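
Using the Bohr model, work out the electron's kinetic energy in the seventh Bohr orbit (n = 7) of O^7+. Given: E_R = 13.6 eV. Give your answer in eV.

17.8 eV

For a Coulomb orbit the virial theorem gives K = −E_n.
E_n = −E_R·Z²/n², so K = E_R·Z²/n² = 13.6 × 8²/7² = 17.8 eV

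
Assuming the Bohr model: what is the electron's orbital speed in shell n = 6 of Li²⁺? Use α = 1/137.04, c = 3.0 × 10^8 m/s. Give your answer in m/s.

1.1 × 10^6 m/s

v_n = Zαc/n = 3 × 0.0073 × 3.0 × 10^8 / 6
    = 1.1 × 10^6 m/s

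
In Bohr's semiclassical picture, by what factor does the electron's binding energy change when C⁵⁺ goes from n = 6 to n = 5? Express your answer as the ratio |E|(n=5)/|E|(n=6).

|E| ∝ Z^2 · n^-2; with Z fixed, |E| ∝ n^-2.
|E|(n=5)/|E|(n=6) = (5/6)^-2 = 36/25

36/25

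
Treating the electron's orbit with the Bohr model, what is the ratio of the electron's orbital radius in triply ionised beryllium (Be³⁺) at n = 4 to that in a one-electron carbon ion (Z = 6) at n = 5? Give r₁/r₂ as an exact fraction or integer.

24/25

r ∝ Z^-1 · n^2
r₁/r₂ = (4/6)^-1 · (4/5)^2 = 24/25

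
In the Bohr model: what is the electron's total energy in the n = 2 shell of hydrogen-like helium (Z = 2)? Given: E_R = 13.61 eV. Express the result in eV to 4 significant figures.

E_n = −E_R·Z²/n² = −13.61 × 2²/2² = -13.61 eV

-13.61 eV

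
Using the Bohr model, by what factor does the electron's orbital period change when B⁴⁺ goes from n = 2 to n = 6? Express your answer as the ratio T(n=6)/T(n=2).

T ∝ Z^-2 · n^3; with Z fixed, T ∝ n^3.
T(n=6)/T(n=2) = (6/2)^3 = 27

27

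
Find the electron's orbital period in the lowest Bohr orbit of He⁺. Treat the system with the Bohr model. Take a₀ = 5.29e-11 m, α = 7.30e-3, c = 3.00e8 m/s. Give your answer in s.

r = n²a₀/Z = 1²·5.29e-11/2 = 2.65e-11 m
v = Zαc/n = 2·0.00730·3.00e8/1 = 4.38e6 m/s
T = 2πr/v = 3.79e-17 s

3.79e-17 s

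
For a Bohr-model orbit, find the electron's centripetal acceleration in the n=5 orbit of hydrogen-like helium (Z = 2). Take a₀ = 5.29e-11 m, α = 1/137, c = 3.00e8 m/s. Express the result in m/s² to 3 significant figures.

r = n²a₀/Z = 6.61e-10 m, v = Zαc/n = 8.76e5 m/s
a = v²/r = (8.76e5)² / 6.61e-10 = 1.16e21 m/s²

1.16e21 m/s²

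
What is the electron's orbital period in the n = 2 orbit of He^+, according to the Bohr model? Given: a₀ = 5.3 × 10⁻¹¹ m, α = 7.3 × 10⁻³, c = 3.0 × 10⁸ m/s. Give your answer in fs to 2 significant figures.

0.30 fs

r = n²a₀/Z = 2²·5.3 × 10⁻¹¹/2 = 1.1 × 10⁻¹⁰ m
v = Zαc/n = 2·0.0073·3.0 × 10⁸/2 = 2.2 × 10⁶ m/s
T = 2πr/v = 3.0 × 10⁻¹⁶ s = 0.30 fs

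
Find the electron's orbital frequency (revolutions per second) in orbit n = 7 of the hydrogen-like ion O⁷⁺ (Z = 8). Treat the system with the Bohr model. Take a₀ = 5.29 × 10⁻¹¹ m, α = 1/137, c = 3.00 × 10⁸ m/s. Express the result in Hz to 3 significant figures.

1.23 × 10¹⁵ Hz

r = n²a₀/Z = 3.24 × 10⁻¹⁰ m, v = Zαc/n = 2.50 × 10⁶ m/s
f = v/(2πr) = 1.23 × 10¹⁵ Hz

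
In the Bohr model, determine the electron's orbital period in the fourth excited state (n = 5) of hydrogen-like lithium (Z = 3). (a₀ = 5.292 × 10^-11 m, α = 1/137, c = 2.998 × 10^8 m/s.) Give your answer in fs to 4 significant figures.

2.110 fs

r = n²a₀/Z = 5²·5.292 × 10^-11/3 = 4.410 × 10^-10 m
v = Zαc/n = 3·0.007299·2.998 × 10^8/5 = 1.313 × 10^6 m/s
T = 2πr/v = 2.110 × 10^-15 s = 2.110 fs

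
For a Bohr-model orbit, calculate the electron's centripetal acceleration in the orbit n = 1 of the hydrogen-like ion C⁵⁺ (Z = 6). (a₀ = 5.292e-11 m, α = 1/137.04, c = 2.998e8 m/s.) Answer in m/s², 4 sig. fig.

r = n²a₀/Z = 8.820e-12 m, v = Zαc/n = 1.313e7 m/s
a = v²/r = (1.313e7)² / 8.820e-12 = 1.953e25 m/s²

1.953e25 m/s²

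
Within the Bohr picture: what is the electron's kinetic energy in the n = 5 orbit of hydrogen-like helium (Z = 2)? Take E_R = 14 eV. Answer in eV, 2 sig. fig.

For a Coulomb orbit the virial theorem gives K = −E_n.
E_n = −E_R·Z²/n², so K = E_R·Z²/n² = 14 × 2²/5² = 2.2 eV

2.2 eV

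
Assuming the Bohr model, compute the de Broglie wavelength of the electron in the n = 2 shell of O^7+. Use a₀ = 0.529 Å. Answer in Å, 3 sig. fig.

The Bohr quantisation condition is nλ = 2πr_n.
r_n = n²a₀/Z = 0.265 Å
λ = 2πr_n/n = 2π·0.265/2 = 0.831 Å

0.831 Å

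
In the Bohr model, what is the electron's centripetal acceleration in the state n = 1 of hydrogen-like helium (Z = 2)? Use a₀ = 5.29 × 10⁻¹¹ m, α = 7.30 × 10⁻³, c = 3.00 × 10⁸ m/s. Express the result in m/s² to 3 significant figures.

7.25 × 10²³ m/s²

r = n²a₀/Z = 2.65 × 10⁻¹¹ m, v = Zαc/n = 4.38 × 10⁶ m/s
a = v²/r = (4.38 × 10⁶)² / 2.65 × 10⁻¹¹ = 7.25 × 10²³ m/s²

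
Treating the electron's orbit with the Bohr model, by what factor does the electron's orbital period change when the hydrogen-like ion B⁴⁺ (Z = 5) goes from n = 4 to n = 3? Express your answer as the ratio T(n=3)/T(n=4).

27/64

T ∝ Z^-2 · n^3; with Z fixed, T ∝ n^3.
T(n=3)/T(n=4) = (3/4)^3 = 27/64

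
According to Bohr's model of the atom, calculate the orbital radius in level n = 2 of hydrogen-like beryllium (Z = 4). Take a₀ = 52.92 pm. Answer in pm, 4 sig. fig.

r_n = n²a₀/Z = 2² × 52.92 / 4
    = 4 × 52.92 / 4 = 52.92 pm

52.92 pm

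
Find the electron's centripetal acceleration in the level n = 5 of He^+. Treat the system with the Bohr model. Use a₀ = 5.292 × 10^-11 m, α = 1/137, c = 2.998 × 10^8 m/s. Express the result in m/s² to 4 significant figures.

r = n²a₀/Z = 6.615 × 10^-10 m, v = Zαc/n = 8.753 × 10^5 m/s
a = v²/r = (8.753 × 10^5)² / 6.615 × 10^-10 = 1.158 × 10^21 m/s²

1.158 × 10^21 m/s²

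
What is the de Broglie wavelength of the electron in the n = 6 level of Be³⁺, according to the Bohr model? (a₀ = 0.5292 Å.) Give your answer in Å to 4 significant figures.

The Bohr quantisation condition is nλ = 2πr_n.
r_n = n²a₀/Z = 4.763 Å
λ = 2πr_n/n = 2π·4.763/6 = 4.988 Å

4.988 Å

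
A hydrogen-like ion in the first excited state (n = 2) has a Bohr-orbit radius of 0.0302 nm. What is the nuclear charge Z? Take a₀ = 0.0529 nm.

r_n = n²a₀/Z ⇒ Z = n²a₀/r = 2² × 0.0529 / 0.0302 ≈ 7.01
Z = 7

7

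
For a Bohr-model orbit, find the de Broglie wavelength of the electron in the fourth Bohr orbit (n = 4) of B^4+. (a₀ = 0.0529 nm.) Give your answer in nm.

The Bohr quantisation condition is nλ = 2πr_n.
r_n = n²a₀/Z = 0.169 nm
λ = 2πr_n/n = 2π·0.169/4 = 0.266 nm

0.266 nm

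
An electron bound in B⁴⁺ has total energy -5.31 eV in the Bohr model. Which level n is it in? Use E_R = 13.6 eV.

8

E_n = −E_R Z²/n² ⇒ n² = E_R Z²/(−E_n) = 13.6 × 5² / 5.31 ≈ 64.03
n = 8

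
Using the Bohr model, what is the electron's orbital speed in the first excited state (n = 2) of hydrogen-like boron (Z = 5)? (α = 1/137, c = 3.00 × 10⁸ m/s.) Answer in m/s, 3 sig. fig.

5.47 × 10⁶ m/s

v_n = Zαc/n = 5 × 0.00730 × 3.00 × 10⁸ / 2
    = 5.47 × 10⁶ m/s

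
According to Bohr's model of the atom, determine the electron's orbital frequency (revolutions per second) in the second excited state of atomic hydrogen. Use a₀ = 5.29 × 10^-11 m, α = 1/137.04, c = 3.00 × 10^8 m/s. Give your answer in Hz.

r = n²a₀/Z = 4.76 × 10^-10 m, v = Zαc/n = 7.30 × 10^5 m/s
f = v/(2πr) = 2.44 × 10^14 Hz

2.44 × 10^14 Hz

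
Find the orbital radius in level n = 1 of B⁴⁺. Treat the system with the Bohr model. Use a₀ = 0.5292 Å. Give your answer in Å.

0.1058 Å

r_n = n²a₀/Z = 1² × 0.5292 / 5
    = 1 × 0.5292 / 5 = 0.1058 Å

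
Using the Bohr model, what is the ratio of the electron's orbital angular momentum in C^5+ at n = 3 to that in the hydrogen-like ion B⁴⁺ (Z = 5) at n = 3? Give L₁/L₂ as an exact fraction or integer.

1

L = nℏ is independent of Z.
L₁/L₂ = n₁/n₂ = 3/3 = 1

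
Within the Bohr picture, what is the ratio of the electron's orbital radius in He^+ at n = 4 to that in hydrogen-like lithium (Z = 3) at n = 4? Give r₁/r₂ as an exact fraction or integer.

3/2

r ∝ Z^-1 · n^2
r₁/r₂ = (2/3)^-1 · (4/4)^2 = 3/2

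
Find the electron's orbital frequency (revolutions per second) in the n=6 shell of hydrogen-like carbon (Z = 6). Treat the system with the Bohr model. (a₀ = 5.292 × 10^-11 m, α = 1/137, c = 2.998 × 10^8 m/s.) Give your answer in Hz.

1.097 × 10^15 Hz

r = n²a₀/Z = 3.175 × 10^-10 m, v = Zαc/n = 2.188 × 10^6 m/s
f = v/(2πr) = 1.097 × 10^15 Hz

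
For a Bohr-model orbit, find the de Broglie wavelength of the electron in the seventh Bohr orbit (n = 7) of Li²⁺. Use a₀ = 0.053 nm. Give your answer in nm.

0.78 nm

The Bohr quantisation condition is nλ = 2πr_n.
r_n = n²a₀/Z = 0.87 nm
λ = 2πr_n/n = 2π·0.87/7 = 0.78 nm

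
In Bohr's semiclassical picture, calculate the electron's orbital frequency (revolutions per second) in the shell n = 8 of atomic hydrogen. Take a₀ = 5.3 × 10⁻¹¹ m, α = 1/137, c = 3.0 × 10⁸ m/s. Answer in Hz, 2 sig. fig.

r = n²a₀/Z = 3.4 × 10⁻⁹ m, v = Zαc/n = 2.7 × 10⁵ m/s
f = v/(2πr) = 1.3 × 10¹³ Hz

1.3 × 10¹³ Hz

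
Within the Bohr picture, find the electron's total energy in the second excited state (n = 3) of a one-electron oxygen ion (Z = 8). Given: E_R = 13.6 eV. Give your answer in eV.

-96.7 eV

E_n = −E_R·Z²/n² = −13.6 × 8²/3² = -96.7 eV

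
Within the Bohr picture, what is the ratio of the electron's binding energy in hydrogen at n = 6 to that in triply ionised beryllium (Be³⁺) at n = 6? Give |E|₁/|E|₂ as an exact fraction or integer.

1/16

|E| ∝ Z^2 · n^-2
|E|₁/|E|₂ = (1/4)^2 · (6/6)^-2 = 1/16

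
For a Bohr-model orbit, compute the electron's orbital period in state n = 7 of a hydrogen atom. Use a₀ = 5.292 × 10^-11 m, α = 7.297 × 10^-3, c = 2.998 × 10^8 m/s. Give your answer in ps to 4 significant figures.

r = n²a₀/Z = 7²·5.292 × 10^-11/1 = 2.593 × 10^-9 m
v = Zαc/n = 1·0.007297·2.998 × 10^8/7 = 3.125 × 10^5 m/s
T = 2πr/v = 5.213 × 10^-14 s = 0.05213 ps

0.05213 ps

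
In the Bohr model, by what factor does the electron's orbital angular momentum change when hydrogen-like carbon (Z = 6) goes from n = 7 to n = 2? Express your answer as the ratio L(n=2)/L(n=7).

2/7

L = nℏ depends only on n, so L ∝ n.
L(n=2)/L(n=7) = (2/7)^1 = 2/7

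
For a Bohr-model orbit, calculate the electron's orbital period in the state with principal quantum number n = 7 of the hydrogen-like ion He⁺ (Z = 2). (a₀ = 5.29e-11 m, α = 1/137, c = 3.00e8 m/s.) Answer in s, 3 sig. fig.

r = n²a₀/Z = 7²·5.29e-11/2 = 1.30e-9 m
v = Zαc/n = 2·0.00730·3.00e8/7 = 6.26e5 m/s
T = 2πr/v = 1.30e-14 s

1.30e-14 s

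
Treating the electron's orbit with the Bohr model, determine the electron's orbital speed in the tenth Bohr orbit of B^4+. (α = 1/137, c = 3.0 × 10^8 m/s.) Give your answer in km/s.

v_n = Zαc/n = 5 × 0.0073 × 3.0 × 10^8 / 10
    = 1100 km/s

1100 km/s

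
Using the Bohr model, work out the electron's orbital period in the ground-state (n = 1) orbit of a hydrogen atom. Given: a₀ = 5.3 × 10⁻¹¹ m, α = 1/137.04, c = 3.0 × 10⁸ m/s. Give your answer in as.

r = n²a₀/Z = 1²·5.3 × 10⁻¹¹/1 = 5.3 × 10⁻¹¹ m
v = Zαc/n = 1·0.0073·3.0 × 10⁸/1 = 2.2 × 10⁶ m/s
T = 2πr/v = 1.5 × 10⁻¹⁶ s = 150 as

150 as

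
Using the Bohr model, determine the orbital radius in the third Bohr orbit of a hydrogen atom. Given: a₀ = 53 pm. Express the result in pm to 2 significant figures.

r_n = n²a₀/Z = 3² × 53 / 1
    = 9 × 53 / 1 = 480 pm

480 pm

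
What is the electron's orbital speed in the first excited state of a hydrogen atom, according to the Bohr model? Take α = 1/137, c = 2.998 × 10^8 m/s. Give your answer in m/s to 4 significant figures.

1.094 × 10^6 m/s

v_n = Zαc/n = 1 × 0.007299 × 2.998 × 10^8 / 2
    = 1.094 × 10^6 m/s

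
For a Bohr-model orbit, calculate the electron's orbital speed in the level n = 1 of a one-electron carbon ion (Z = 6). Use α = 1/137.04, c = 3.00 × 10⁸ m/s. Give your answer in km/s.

v_n = Zαc/n = 6 × 0.00730 × 3.00 × 10⁸ / 1
    = 1.31 × 10⁴ km/s

1.31 × 10⁴ km/s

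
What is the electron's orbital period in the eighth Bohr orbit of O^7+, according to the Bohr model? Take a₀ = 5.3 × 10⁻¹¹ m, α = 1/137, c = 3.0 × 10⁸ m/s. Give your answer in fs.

r = n²a₀/Z = 8²·5.3 × 10⁻¹¹/8 = 4.2 × 10⁻¹⁰ m
v = Zαc/n = 8·0.0073·3.0 × 10⁸/8 = 2.2 × 10⁶ m/s
T = 2πr/v = 1.2 × 10⁻¹⁵ s = 1.2 fs

1.2 fs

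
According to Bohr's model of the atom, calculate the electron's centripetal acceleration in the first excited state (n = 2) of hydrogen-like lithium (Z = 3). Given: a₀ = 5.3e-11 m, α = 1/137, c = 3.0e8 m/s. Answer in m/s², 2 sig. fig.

1.5e23 m/s²

r = n²a₀/Z = 7.1e-11 m, v = Zαc/n = 3.3e6 m/s
a = v²/r = (3.3e6)² / 7.1e-11 = 1.5e23 m/s²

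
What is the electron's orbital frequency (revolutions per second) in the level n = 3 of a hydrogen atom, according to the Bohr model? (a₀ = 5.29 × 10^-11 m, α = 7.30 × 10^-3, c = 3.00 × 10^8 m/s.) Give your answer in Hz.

2.44 × 10^14 Hz

r = n²a₀/Z = 4.76 × 10^-10 m, v = Zαc/n = 7.30 × 10^5 m/s
f = v/(2πr) = 2.44 × 10^14 Hz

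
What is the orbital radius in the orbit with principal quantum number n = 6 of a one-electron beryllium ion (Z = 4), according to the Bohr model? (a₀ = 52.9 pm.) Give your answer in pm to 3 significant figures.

r_n = n²a₀/Z = 6² × 52.9 / 4
    = 36 × 52.9 / 4 = 476 pm

476 pm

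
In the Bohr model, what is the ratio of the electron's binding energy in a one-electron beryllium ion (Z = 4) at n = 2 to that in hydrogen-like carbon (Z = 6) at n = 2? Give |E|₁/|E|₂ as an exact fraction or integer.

4/9

|E| ∝ Z^2 · n^-2
|E|₁/|E|₂ = (4/6)^2 · (2/2)^-2 = 4/9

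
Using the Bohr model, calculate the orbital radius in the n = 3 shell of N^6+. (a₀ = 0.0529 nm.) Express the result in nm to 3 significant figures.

r_n = n²a₀/Z = 3² × 0.0529 / 7
    = 9 × 0.0529 / 7 = 0.0680 nm

0.0680 nm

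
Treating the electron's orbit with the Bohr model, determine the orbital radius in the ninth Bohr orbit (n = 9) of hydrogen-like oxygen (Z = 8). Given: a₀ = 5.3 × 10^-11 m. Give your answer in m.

r_n = n²a₀/Z = 9² × 5.3 × 10^-11 / 8
    = 81 × 5.3 × 10^-11 / 8 = 5.4 × 10^-10 m

5.4 × 10^-10 m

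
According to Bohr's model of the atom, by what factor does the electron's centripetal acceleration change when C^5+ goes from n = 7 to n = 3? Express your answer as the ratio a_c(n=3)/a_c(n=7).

a_c ∝ Z^3 · n^-4; with Z fixed, a_c ∝ n^-4.
a_c(n=3)/a_c(n=7) = (3/7)^-4 = 2401/81

2401/81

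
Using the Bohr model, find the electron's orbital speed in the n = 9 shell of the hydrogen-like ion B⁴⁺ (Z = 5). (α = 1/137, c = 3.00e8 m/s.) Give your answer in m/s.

1.22e6 m/s

v_n = Zαc/n = 5 × 0.00730 × 3.00e8 / 9
    = 1.22e6 m/s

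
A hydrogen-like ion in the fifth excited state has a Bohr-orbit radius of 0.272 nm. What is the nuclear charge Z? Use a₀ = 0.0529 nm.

7

r_n = n²a₀/Z ⇒ Z = n²a₀/r = 6² × 0.0529 / 0.272 ≈ 7.00
Z = 7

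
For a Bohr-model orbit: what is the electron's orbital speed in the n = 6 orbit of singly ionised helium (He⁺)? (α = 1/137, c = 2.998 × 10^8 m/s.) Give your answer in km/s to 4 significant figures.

729.4 km/s

v_n = Zαc/n = 2 × 0.007299 × 2.998 × 10^8 / 6
    = 729.4 km/s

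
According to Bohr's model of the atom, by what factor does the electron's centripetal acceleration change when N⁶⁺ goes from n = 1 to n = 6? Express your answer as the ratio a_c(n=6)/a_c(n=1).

a_c ∝ Z^3 · n^-4; with Z fixed, a_c ∝ n^-4.
a_c(n=6)/a_c(n=1) = (6/1)^-4 = 1/1296

1/1296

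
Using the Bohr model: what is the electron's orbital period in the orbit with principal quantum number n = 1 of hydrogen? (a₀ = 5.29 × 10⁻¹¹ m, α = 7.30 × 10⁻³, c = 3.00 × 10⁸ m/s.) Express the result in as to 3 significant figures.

r = n²a₀/Z = 1²·5.29 × 10⁻¹¹/1 = 5.29 × 10⁻¹¹ m
v = Zαc/n = 1·0.00730·3.00 × 10⁸/1 = 2.19 × 10⁶ m/s
T = 2πr/v = 1.52 × 10⁻¹⁶ s = 152 as

152 as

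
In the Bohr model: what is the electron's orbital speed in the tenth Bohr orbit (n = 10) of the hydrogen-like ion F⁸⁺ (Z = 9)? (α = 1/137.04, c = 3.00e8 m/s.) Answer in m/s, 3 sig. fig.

v_n = Zαc/n = 9 × 0.00730 × 3.00e8 / 10
    = 1.97e6 m/s

1.97e6 m/s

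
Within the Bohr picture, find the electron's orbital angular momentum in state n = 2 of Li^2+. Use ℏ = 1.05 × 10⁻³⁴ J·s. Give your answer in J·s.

2.10 × 10⁻³⁴ J·s

L_n = nℏ = 2 × 1.05 × 10⁻³⁴ = 2.10 × 10⁻³⁴ J·s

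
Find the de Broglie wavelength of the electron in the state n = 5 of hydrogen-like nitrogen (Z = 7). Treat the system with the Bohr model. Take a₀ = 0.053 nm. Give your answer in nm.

0.24 nm

The Bohr quantisation condition is nλ = 2πr_n.
r_n = n²a₀/Z = 0.19 nm
λ = 2πr_n/n = 2π·0.19/5 = 0.24 nm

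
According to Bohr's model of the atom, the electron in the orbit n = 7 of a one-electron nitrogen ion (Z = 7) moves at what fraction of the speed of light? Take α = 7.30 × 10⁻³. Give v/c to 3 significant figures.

0.00730

v_n = Zαc/n, so v/c = Zα/n = 7 × 0.00730 / 7 = 0.00730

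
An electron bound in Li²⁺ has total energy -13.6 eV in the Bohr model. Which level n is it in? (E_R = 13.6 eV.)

3

E_n = −E_R Z²/n² ⇒ n² = E_R Z²/(−E_n) = 13.6 × 3² / 13.6 ≈ 9.00
n = 3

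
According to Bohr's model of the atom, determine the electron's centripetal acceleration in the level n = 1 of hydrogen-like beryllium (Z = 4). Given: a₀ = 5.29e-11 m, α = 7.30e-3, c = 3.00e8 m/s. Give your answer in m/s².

5.80e24 m/s²

r = n²a₀/Z = 1.32e-11 m, v = Zαc/n = 8.76e6 m/s
a = v²/r = (8.76e6)² / 1.32e-11 = 5.80e24 m/s²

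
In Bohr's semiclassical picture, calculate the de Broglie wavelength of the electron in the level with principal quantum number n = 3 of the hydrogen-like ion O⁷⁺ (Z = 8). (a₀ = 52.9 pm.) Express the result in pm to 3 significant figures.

125 pm

The Bohr quantisation condition is nλ = 2πr_n.
r_n = n²a₀/Z = 59.5 pm
λ = 2πr_n/n = 2π·59.5/3 = 125 pm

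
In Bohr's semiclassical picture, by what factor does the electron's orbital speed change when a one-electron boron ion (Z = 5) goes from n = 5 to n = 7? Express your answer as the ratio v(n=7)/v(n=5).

5/7

v ∝ Z^1 · n^-1; with Z fixed, v ∝ n^-1.
v(n=7)/v(n=5) = (7/5)^-1 = 5/7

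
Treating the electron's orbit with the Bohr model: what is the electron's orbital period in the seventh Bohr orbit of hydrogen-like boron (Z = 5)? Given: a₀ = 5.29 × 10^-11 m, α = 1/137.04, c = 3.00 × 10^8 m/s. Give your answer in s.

2.08 × 10^-15 s

r = n²a₀/Z = 7²·5.29 × 10^-11/5 = 5.18 × 10^-10 m
v = Zαc/n = 5·0.00730·3.00 × 10^8/7 = 1.56 × 10^6 m/s
T = 2πr/v = 2.08 × 10^-15 s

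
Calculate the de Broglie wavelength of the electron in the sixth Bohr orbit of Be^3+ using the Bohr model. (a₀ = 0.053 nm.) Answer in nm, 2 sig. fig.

0.50 nm

The Bohr quantisation condition is nλ = 2πr_n.
r_n = n²a₀/Z = 0.48 nm
λ = 2πr_n/n = 2π·0.48/6 = 0.50 nm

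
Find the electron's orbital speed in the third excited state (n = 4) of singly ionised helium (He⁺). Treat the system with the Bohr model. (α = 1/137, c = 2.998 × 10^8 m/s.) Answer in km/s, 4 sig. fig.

1094 km/s

v_n = Zαc/n = 2 × 0.007299 × 2.998 × 10^8 / 4
    = 1094 km/s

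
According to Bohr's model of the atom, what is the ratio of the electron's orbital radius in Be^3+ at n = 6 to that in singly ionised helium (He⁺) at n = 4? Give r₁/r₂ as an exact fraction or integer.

9/8

r ∝ Z^-1 · n^2
r₁/r₂ = (4/2)^-1 · (6/4)^2 = 9/8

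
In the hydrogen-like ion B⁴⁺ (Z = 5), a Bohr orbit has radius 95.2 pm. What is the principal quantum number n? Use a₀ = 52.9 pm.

3

r_n = n²a₀/Z ⇒ n² = rZ/a₀ = 95.2 × 5 / 52.9 ≈ 9.00
n = 3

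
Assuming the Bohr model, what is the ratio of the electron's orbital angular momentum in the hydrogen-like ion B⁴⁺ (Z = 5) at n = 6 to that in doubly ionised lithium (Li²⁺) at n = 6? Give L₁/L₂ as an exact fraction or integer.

L = nℏ is independent of Z.
L₁/L₂ = n₁/n₂ = 6/6 = 1

1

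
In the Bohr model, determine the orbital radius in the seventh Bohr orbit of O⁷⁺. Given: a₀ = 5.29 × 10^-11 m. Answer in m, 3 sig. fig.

r_n = n²a₀/Z = 7² × 5.29 × 10^-11 / 8
    = 49 × 5.29 × 10^-11 / 8 = 3.24 × 10^-10 m

3.24 × 10^-10 m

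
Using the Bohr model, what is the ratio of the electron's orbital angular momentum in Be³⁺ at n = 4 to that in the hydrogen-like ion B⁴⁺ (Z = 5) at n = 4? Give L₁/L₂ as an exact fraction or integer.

1

L = nℏ is independent of Z.
L₁/L₂ = n₁/n₂ = 4/4 = 1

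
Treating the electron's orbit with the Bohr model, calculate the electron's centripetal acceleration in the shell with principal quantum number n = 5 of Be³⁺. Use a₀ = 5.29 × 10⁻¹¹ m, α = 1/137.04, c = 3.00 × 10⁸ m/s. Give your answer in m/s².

9.28 × 10²¹ m/s²

r = n²a₀/Z = 3.31 × 10⁻¹⁰ m, v = Zαc/n = 1.75 × 10⁶ m/s
a = v²/r = (1.75 × 10⁶)² / 3.31 × 10⁻¹⁰ = 9.28 × 10²¹ m/s²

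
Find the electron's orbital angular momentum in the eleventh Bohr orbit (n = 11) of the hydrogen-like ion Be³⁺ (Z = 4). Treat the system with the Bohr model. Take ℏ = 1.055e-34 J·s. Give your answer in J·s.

1.160e-33 J·s

L_n = nℏ = 11 × 1.055e-34 = 1.160e-33 J·s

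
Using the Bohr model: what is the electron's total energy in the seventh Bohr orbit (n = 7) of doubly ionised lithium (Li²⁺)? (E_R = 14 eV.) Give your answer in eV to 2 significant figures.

E_n = −E_R·Z²/n² = −14 × 3²/7² = -2.6 eV

-2.6 eV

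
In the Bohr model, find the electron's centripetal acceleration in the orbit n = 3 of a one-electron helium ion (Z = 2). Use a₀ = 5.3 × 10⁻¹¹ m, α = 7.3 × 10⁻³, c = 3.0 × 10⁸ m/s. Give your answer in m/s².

r = n²a₀/Z = 2.4 × 10⁻¹⁰ m, v = Zαc/n = 1.5 × 10⁶ m/s
a = v²/r = (1.5 × 10⁶)² / 2.4 × 10⁻¹⁰ = 8.9 × 10²¹ m/s²

8.9 × 10²¹ m/s²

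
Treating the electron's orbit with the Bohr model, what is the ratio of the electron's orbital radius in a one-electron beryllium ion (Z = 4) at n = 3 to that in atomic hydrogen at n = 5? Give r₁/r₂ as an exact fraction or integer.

r ∝ Z^-1 · n^2
r₁/r₂ = (4/1)^-1 · (3/5)^2 = 9/100

9/100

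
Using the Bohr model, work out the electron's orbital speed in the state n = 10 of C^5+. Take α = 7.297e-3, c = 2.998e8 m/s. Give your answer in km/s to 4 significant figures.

v_n = Zαc/n = 6 × 0.007297 × 2.998e8 / 10
    = 1313 km/s

1313 km/s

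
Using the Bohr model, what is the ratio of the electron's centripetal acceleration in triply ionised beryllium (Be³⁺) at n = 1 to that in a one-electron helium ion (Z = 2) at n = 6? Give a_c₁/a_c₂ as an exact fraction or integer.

10368

a_c ∝ Z^3 · n^-4
a_c₁/a_c₂ = (4/2)^3 · (1/6)^-4 = 10368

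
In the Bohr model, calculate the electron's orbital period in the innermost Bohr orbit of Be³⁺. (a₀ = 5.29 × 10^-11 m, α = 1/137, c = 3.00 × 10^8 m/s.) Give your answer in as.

r = n²a₀/Z = 1²·5.29 × 10^-11/4 = 1.32 × 10^-11 m
v = Zαc/n = 4·0.00730·3.00 × 10^8/1 = 8.76 × 10^6 m/s
T = 2πr/v = 9.49 × 10^-18 s = 9.49 as

9.49 as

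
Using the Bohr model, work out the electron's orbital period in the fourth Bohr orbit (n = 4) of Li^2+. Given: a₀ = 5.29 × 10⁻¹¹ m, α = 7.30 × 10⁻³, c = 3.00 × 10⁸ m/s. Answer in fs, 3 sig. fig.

r = n²a₀/Z = 4²·5.29 × 10⁻¹¹/3 = 2.82 × 10⁻¹⁰ m
v = Zαc/n = 3·0.00730·3.00 × 10⁸/4 = 1.64 × 10⁶ m/s
T = 2πr/v = 1.08 × 10⁻¹⁵ s = 1.08 fs

1.08 fs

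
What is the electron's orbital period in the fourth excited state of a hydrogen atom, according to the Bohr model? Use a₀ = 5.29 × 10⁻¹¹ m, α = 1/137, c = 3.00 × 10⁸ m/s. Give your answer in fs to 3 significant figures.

r = n²a₀/Z = 5²·5.29 × 10⁻¹¹/1 = 1.32 × 10⁻⁹ m
v = Zαc/n = 1·0.00730·3.00 × 10⁸/5 = 4.38 × 10⁵ m/s
T = 2πr/v = 1.90 × 10⁻¹⁴ s = 19.0 fs

19.0 fs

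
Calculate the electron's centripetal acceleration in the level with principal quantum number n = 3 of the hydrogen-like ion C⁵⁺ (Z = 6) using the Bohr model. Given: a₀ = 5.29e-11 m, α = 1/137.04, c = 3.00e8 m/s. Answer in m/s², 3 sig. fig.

r = n²a₀/Z = 7.94e-11 m, v = Zαc/n = 4.38e6 m/s
a = v²/r = (4.38e6)² / 7.94e-11 = 2.42e23 m/s²

2.42e23 m/s²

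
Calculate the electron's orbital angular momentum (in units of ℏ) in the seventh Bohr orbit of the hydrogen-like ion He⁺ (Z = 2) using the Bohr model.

7

L_n = nℏ, so L/ℏ = n = 7.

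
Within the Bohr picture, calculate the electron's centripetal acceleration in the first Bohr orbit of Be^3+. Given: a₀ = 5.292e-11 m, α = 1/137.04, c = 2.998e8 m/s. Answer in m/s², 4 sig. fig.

r = n²a₀/Z = 1.323e-11 m, v = Zαc/n = 8.751e6 m/s
a = v²/r = (8.751e6)² / 1.323e-11 = 5.788e24 m/s²

5.788e24 m/s²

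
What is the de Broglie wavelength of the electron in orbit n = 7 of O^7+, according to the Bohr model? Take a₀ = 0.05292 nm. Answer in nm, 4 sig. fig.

The Bohr quantisation condition is nλ = 2πr_n.
r_n = n²a₀/Z = 0.3241 nm
λ = 2πr_n/n = 2π·0.3241/7 = 0.2909 nm

0.2909 nm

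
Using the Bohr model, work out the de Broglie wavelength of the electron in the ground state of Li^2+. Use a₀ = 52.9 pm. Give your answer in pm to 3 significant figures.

111 pm

The Bohr quantisation condition is nλ = 2πr_n.
r_n = n²a₀/Z = 17.6 pm
λ = 2πr_n/n = 2π·17.6/1 = 111 pm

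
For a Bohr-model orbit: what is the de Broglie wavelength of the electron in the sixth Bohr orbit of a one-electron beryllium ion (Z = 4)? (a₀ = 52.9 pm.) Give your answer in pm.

499 pm

The Bohr quantisation condition is nλ = 2πr_n.
r_n = n²a₀/Z = 476 pm
λ = 2πr_n/n = 2π·476/6 = 499 pm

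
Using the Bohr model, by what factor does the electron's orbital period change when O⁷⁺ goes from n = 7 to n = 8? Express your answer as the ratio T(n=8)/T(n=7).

512/343

T ∝ Z^-2 · n^3; with Z fixed, T ∝ n^3.
T(n=8)/T(n=7) = (8/7)^3 = 512/343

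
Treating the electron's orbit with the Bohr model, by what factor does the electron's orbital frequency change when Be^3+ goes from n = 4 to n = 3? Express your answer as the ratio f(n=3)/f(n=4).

f ∝ Z^2 · n^-3; with Z fixed, f ∝ n^-3.
f(n=3)/f(n=4) = (3/4)^-3 = 64/27

64/27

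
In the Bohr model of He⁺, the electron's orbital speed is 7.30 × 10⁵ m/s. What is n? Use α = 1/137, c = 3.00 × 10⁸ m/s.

6

v_n = Zαc/n ⇒ n = Zαc/v = 2 × 0.00730 × 3.00 × 10⁸ / 7.30 × 10⁵ ≈ 6.00
n = 6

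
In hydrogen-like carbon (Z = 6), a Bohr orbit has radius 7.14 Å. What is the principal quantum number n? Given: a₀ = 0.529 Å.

r_n = n²a₀/Z ⇒ n² = rZ/a₀ = 7.14 × 6 / 0.529 ≈ 80.98
n = 9

9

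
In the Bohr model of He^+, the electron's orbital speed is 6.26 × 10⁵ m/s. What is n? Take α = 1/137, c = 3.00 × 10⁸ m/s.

7

v_n = Zαc/n ⇒ n = Zαc/v = 2 × 0.00730 × 3.00 × 10⁸ / 6.26 × 10⁵ ≈ 7.00
n = 7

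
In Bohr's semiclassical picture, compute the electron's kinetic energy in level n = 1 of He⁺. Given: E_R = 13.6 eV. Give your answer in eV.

54.4 eV

For a Coulomb orbit the virial theorem gives K = −E_n.
E_n = −E_R·Z²/n², so K = E_R·Z²/n² = 13.6 × 2²/1² = 54.4 eV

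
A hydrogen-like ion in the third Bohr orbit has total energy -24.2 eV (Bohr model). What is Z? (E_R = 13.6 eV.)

E_n = −E_R Z²/n² ⇒ Z² = −E_n n²/E_R = 24.2 × 3² / 13.6 ≈ 16.01
Z = 4

4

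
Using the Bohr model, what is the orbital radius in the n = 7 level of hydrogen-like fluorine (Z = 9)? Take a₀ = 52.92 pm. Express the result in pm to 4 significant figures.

r_n = n²a₀/Z = 7² × 52.92 / 9
    = 49 × 52.92 / 9 = 288.1 pm

288.1 pm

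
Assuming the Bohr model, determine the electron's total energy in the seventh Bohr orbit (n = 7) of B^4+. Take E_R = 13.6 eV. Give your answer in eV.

-6.94 eV

E_n = −E_R·Z²/n² = −13.6 × 5²/7² = -6.94 eV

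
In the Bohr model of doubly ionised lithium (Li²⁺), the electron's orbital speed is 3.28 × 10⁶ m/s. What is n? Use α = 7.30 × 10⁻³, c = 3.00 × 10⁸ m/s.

v_n = Zαc/n ⇒ n = Zαc/v = 3 × 0.00730 × 3.00 × 10⁸ / 3.28 × 10⁶ ≈ 2.00
n = 2

2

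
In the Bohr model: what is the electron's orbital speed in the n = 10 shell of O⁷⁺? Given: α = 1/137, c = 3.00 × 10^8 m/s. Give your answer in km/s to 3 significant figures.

1750 km/s

v_n = Zαc/n = 8 × 0.00730 × 3.00 × 10^8 / 10
    = 1750 km/s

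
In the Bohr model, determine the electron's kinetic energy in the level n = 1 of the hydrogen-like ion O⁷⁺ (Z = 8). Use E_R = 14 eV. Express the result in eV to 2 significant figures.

900 eV

For a Coulomb orbit the virial theorem gives K = −E_n.
E_n = −E_R·Z²/n², so K = E_R·Z²/n² = 14 × 8²/1² = 900 eV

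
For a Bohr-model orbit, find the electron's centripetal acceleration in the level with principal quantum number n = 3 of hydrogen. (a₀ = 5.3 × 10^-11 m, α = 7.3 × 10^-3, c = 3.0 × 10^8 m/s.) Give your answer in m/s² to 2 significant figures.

r = n²a₀/Z = 4.8 × 10^-10 m, v = Zαc/n = 7.3 × 10^5 m/s
a = v²/r = (7.3 × 10^5)² / 4.8 × 10^-10 = 1.1 × 10^21 m/s²

1.1 × 10^21 m/s²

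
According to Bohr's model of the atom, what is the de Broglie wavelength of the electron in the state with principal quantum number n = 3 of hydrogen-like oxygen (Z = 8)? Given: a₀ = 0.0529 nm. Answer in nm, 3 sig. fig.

The Bohr quantisation condition is nλ = 2πr_n.
r_n = n²a₀/Z = 0.0595 nm
λ = 2πr_n/n = 2π·0.0595/3 = 0.125 nm

0.125 nm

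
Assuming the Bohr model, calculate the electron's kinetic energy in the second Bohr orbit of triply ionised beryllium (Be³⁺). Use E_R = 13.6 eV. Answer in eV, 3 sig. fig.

For a Coulomb orbit the virial theorem gives K = −E_n.
E_n = −E_R·Z²/n², so K = E_R·Z²/n² = 13.6 × 4²/2² = 54.4 eV

54.4 eV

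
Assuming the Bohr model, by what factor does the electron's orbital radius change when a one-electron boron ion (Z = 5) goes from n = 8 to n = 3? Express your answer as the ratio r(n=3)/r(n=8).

9/64

r ∝ Z^-1 · n^2; with Z fixed, r ∝ n^2.
r(n=3)/r(n=8) = (3/8)^2 = 9/64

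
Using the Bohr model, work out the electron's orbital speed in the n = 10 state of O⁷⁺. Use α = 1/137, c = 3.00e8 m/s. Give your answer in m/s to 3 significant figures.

1.75e6 m/s

v_n = Zαc/n = 8 × 0.00730 × 3.00e8 / 10
    = 1.75e6 m/s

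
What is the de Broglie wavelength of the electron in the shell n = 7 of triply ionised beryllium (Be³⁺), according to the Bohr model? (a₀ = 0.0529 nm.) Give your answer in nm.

The Bohr quantisation condition is nλ = 2πr_n.
r_n = n²a₀/Z = 0.648 nm
λ = 2πr_n/n = 2π·0.648/7 = 0.582 nm

0.582 nm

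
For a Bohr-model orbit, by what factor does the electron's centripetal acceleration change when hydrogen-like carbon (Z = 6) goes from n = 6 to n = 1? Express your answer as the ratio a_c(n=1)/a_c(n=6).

1296

a_c ∝ Z^3 · n^-4; with Z fixed, a_c ∝ n^-4.
a_c(n=1)/a_c(n=6) = (1/6)^-4 = 1296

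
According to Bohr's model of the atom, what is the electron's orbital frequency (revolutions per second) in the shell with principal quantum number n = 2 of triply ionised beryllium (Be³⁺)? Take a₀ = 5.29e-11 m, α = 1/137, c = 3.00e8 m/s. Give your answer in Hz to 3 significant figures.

r = n²a₀/Z = 5.29e-11 m, v = Zαc/n = 4.38e6 m/s
f = v/(2πr) = 1.32e16 Hz

1.32e16 Hz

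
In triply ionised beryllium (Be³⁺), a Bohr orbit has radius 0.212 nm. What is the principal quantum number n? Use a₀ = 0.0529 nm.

r_n = n²a₀/Z ⇒ n² = rZ/a₀ = 0.212 × 4 / 0.0529 ≈ 16.03
n = 4

4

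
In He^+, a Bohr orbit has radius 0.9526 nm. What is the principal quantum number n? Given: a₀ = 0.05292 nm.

r_n = n²a₀/Z ⇒ n² = rZ/a₀ = 0.9526 × 2 / 0.05292 ≈ 36.00
n = 6

6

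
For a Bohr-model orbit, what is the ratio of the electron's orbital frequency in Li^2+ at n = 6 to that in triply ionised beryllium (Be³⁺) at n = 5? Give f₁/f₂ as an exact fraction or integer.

f ∝ Z^2 · n^-3
f₁/f₂ = (3/4)^2 · (6/5)^-3 = 125/384

125/384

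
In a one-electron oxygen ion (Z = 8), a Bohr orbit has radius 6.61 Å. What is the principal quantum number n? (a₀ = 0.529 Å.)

10

r_n = n²a₀/Z ⇒ n² = rZ/a₀ = 6.61 × 8 / 0.529 ≈ 99.96
n = 10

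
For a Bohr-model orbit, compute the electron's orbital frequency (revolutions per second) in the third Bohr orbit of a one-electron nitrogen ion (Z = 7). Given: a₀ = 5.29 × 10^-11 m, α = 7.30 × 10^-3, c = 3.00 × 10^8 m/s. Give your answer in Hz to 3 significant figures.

1.20 × 10^16 Hz

r = n²a₀/Z = 6.80 × 10^-11 m, v = Zαc/n = 5.11 × 10^6 m/s
f = v/(2πr) = 1.20 × 10^16 Hz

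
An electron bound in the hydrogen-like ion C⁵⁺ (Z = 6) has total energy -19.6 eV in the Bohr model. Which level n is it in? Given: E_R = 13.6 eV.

5

E_n = −E_R Z²/n² ⇒ n² = E_R Z²/(−E_n) = 13.6 × 6² / 19.6 ≈ 24.98
n = 5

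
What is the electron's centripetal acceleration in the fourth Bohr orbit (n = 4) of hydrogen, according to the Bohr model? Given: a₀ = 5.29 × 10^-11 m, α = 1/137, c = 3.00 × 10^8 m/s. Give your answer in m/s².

r = n²a₀/Z = 8.46 × 10^-10 m, v = Zαc/n = 5.47 × 10^5 m/s
a = v²/r = (5.47 × 10^5)² / 8.46 × 10^-10 = 3.54 × 10^20 m/s²

3.54 × 10^20 m/s²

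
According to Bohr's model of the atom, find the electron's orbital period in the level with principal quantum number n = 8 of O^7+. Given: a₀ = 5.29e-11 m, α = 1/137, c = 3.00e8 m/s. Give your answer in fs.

r = n²a₀/Z = 8²·5.29e-11/8 = 4.23e-10 m
v = Zαc/n = 8·0.00730·3.00e8/8 = 2.19e6 m/s
T = 2πr/v = 1.21e-15 s = 1.21 fs

1.21 fs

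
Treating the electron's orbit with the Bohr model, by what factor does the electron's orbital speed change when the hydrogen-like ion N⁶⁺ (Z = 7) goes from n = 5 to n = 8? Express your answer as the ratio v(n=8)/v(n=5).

v ∝ Z^1 · n^-1; with Z fixed, v ∝ n^-1.
v(n=8)/v(n=5) = (8/5)^-1 = 5/8

5/8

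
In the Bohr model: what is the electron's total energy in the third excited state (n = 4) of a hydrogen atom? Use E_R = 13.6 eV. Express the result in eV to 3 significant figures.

E_n = −E_R·Z²/n² = −13.6 × 1²/4² = -0.850 eV

-0.850 eV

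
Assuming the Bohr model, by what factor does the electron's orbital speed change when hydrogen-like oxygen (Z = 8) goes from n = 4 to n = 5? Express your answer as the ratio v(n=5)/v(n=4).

v ∝ Z^1 · n^-1; with Z fixed, v ∝ n^-1.
v(n=5)/v(n=4) = (5/4)^-1 = 4/5

4/5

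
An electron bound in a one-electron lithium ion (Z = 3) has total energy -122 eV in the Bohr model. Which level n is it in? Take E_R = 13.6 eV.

1

E_n = −E_R Z²/n² ⇒ n² = E_R Z²/(−E_n) = 13.6 × 3² / 122 ≈ 1.00
n = 1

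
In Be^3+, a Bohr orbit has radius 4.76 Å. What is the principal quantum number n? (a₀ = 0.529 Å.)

6

r_n = n²a₀/Z ⇒ n² = rZ/a₀ = 4.76 × 4 / 0.529 ≈ 35.99
n = 6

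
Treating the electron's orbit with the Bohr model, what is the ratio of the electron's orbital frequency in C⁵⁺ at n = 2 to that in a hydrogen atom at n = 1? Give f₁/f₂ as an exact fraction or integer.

9/2

f ∝ Z^2 · n^-3
f₁/f₂ = (6/1)^2 · (2/1)^-3 = 9/2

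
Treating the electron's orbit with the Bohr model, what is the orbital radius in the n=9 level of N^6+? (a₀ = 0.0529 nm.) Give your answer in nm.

r_n = n²a₀/Z = 9² × 0.0529 / 7
    = 81 × 0.0529 / 7 = 0.612 nm

0.612 nm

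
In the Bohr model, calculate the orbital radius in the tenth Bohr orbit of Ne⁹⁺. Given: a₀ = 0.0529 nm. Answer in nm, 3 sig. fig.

0.529 nm

r_n = n²a₀/Z = 10² × 0.0529 / 10
    = 100 × 0.0529 / 10 = 0.529 nm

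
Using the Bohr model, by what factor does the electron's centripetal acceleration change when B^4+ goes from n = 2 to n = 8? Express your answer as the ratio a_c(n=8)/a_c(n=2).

1/256

a_c ∝ Z^3 · n^-4; with Z fixed, a_c ∝ n^-4.
a_c(n=8)/a_c(n=2) = (8/2)^-4 = 1/256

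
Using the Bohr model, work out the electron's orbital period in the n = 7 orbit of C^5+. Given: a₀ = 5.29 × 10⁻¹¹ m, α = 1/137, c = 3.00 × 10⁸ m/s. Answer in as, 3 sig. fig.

1450 as

r = n²a₀/Z = 7²·5.29 × 10⁻¹¹/6 = 4.32 × 10⁻¹⁰ m
v = Zαc/n = 6·0.00730·3.00 × 10⁸/7 = 1.88 × 10⁶ m/s
T = 2πr/v = 1.45 × 10⁻¹⁵ s = 1450 as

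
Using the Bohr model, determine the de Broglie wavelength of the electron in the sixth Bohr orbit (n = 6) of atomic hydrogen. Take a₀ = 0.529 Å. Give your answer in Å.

The Bohr quantisation condition is nλ = 2πr_n.
r_n = n²a₀/Z = 19.0 Å
λ = 2πr_n/n = 2π·19.0/6 = 19.9 Å

19.9 Å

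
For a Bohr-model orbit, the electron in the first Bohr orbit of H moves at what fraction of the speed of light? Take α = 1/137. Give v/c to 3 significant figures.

0.00730

v_n = Zαc/n, so v/c = Zα/n = 1 × 0.00730 / 1 = 0.00730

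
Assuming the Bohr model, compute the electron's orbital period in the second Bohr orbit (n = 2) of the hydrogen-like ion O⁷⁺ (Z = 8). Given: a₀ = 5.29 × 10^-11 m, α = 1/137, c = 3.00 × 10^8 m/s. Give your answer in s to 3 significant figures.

1.90 × 10^-17 s

r = n²a₀/Z = 2²·5.29 × 10^-11/8 = 2.65 × 10^-11 m
v = Zαc/n = 8·0.00730·3.00 × 10^8/2 = 8.76 × 10^6 m/s
T = 2πr/v = 1.90 × 10^-17 s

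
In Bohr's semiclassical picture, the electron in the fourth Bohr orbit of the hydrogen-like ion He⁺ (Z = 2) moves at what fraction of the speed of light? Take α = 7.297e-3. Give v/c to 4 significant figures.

0.003648

v_n = Zαc/n, so v/c = Zα/n = 2 × 0.007297 / 4 = 0.003648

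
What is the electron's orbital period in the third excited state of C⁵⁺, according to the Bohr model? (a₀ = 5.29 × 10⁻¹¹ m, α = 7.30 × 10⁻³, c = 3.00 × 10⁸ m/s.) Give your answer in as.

r = n²a₀/Z = 4²·5.29 × 10⁻¹¹/6 = 1.41 × 10⁻¹⁰ m
v = Zαc/n = 6·0.00730·3.00 × 10⁸/4 = 3.29 × 10⁶ m/s
T = 2πr/v = 2.70 × 10⁻¹⁶ s = 270 as

270 as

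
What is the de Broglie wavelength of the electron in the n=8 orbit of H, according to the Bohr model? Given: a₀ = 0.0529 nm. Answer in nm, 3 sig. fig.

The Bohr quantisation condition is nλ = 2πr_n.
r_n = n²a₀/Z = 3.39 nm
λ = 2πr_n/n = 2π·3.39/8 = 2.66 nm

2.66 nm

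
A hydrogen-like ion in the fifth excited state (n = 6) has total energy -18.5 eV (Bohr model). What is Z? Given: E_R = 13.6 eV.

7

E_n = −E_R Z²/n² ⇒ Z² = −E_n n²/E_R = 18.5 × 6² / 13.6 ≈ 48.97
Z = 7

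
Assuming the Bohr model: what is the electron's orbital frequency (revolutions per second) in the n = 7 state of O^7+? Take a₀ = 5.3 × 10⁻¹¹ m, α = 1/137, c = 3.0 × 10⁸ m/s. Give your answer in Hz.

r = n²a₀/Z = 3.2 × 10⁻¹⁰ m, v = Zαc/n = 2.5 × 10⁶ m/s
f = v/(2πr) = 1.2 × 10¹⁵ Hz

1.2 × 10¹⁵ Hz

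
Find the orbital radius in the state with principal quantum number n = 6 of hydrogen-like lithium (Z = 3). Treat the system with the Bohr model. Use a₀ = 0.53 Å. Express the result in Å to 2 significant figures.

6.4 Å

r_n = n²a₀/Z = 6² × 0.53 / 3
    = 36 × 0.53 / 3 = 6.4 Å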